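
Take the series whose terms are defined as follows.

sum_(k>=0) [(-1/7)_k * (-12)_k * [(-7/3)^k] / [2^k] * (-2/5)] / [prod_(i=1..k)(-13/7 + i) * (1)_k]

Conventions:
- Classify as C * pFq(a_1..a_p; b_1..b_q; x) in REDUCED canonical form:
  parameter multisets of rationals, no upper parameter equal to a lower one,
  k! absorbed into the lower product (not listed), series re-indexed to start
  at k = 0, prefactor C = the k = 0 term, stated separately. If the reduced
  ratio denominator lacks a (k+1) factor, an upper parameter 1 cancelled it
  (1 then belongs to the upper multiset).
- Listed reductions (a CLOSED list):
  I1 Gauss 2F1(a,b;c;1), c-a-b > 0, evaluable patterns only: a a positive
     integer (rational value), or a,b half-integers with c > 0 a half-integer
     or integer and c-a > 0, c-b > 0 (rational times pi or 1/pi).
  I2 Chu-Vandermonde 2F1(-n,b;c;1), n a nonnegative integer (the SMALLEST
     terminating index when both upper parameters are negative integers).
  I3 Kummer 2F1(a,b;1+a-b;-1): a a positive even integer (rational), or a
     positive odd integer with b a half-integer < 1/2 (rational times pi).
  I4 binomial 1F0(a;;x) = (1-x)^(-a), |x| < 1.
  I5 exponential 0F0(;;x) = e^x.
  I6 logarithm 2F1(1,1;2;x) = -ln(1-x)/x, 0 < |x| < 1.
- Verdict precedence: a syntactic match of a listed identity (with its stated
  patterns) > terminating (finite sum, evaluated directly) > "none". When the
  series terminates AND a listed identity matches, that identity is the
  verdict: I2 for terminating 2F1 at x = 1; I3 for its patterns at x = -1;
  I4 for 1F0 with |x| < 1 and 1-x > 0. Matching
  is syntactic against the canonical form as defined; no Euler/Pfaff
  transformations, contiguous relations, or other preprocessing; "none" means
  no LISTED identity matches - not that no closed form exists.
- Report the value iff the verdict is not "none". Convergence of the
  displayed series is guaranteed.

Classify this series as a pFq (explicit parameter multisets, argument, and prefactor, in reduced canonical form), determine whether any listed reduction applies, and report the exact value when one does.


Classification (C = -2/5): 2F1 with upper {-12, -1/7}, lower {-6/7}, argument x = -7/6. Verdict: terminating - upper -12 stops the sum at k = 12; the 13 terms are added exactly. Hence: -1715760581323901429057/122059659198873600.

The tell: t_0 being -2/5, (1)_k (C = -2/5) is k! itself.
Step ratio: r(k) = (-7/6) * (k-12) (k-1/7) / [(k-6/7) (k+1)] - rational in k. x = (-7/6); t_0 = -2/5; negate the roots.


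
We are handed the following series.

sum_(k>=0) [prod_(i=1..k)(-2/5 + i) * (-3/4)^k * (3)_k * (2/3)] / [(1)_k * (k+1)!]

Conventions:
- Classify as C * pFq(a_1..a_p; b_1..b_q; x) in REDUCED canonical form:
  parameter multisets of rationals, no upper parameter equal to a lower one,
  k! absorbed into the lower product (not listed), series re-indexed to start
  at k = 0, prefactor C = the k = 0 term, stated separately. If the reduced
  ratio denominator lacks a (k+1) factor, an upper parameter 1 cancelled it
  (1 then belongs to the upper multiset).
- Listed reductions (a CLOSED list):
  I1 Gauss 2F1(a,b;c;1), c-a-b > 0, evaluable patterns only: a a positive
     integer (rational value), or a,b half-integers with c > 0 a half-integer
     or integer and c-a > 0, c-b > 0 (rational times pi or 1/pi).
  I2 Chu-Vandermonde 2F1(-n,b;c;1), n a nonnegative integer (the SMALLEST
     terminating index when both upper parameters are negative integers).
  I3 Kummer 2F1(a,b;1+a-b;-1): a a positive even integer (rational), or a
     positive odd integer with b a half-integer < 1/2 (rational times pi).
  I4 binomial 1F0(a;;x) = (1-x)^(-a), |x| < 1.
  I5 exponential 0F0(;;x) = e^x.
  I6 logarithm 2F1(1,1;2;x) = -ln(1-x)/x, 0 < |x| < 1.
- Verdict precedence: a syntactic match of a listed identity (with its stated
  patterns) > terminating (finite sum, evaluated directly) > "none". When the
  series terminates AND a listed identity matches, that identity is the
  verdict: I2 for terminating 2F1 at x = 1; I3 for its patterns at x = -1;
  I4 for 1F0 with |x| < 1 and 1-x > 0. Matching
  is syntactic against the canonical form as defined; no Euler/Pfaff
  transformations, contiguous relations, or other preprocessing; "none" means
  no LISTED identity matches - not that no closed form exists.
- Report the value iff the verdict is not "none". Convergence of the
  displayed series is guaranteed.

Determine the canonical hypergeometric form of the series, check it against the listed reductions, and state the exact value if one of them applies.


Prefactor 2/3, argument -3/4: 2F1 with upper {3/5, 3} over lower {2}. Verdict: none here - no I1-I6 shape fits x = -3/4 with lower {2}.

Structural cue: from the first term 2/3: the running product (C = 2/3) telescopes to a rising factorial.
Adjacent-term ratio: r(k) = (-3/4) * (k+3/5) (k+3) / [(k+2) (k+1)] - rational in k, leading ratio (-3/4); with t_0 = 2/3, classification follows.


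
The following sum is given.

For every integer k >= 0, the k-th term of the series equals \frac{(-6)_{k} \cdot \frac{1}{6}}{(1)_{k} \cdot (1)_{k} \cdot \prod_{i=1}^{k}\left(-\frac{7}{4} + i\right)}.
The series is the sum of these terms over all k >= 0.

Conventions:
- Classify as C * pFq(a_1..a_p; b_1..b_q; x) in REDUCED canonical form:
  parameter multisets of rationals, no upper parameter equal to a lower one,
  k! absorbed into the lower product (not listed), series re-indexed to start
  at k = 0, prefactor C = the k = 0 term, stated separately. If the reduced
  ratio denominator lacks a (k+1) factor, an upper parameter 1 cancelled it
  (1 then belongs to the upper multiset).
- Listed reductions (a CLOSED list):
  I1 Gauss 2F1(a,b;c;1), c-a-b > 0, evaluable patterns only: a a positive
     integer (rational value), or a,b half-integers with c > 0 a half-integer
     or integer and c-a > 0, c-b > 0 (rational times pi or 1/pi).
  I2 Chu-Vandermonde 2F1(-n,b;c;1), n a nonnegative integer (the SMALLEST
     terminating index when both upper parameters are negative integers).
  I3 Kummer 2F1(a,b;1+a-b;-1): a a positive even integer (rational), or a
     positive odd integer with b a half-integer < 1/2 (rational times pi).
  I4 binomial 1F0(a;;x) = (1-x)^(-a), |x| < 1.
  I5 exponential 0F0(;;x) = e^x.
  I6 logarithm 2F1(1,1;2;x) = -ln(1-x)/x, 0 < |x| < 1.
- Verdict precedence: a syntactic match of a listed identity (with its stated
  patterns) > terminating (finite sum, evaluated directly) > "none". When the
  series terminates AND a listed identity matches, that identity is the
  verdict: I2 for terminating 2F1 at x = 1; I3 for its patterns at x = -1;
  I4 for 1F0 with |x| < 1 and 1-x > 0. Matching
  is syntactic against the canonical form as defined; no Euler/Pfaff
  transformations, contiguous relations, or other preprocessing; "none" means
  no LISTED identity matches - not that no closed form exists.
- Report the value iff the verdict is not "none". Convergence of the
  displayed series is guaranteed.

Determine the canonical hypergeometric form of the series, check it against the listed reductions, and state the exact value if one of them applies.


The series (x = 1) is 1F2: upper {-6}, lower {-\frac{3}{4}, 1}, prefactor \frac{1}{6}. Verdict: terminating - the sum ends at index 6 because -6 is a negative integer; exact evaluation follows. Sum: -\frac{24077713}{8055450}.

First insight: t_0 being \frac{1}{6}, the lower running product (C = 1/6) is a rising factorial.
Adjacent-term ratio: r(k) = 1 * (k-6) / [(k-\frac{3}{4}) (k+1) (k+1)] ; factor over Q: parameters, x = 1, and C = \frac{1}{6}.


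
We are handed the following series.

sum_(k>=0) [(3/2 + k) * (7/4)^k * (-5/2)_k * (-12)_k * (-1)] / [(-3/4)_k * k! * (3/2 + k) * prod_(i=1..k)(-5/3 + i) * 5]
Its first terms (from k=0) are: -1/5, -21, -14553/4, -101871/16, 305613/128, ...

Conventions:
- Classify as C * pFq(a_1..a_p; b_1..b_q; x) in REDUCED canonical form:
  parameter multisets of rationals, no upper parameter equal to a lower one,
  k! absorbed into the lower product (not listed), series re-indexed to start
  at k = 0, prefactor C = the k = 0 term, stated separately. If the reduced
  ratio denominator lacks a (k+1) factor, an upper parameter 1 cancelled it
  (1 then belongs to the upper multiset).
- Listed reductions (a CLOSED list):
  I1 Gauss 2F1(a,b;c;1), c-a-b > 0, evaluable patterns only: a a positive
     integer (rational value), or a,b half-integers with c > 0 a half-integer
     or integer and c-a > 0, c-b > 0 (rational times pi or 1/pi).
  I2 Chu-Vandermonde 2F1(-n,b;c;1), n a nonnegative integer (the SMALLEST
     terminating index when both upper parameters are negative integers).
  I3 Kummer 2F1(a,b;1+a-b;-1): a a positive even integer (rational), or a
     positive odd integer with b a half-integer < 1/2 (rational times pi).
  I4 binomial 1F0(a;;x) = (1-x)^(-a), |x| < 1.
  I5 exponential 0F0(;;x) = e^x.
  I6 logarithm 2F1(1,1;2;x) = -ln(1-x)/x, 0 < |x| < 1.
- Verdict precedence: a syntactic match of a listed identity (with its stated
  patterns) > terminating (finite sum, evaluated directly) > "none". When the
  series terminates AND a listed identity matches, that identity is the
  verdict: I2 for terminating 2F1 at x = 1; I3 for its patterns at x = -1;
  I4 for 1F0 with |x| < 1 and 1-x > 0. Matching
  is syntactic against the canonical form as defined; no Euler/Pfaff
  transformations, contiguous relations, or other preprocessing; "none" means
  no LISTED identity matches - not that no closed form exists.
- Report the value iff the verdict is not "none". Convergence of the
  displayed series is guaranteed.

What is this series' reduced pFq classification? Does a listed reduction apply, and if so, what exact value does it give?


Reduced: x = 7/4, 2F2, upper = {-12, -5/2}, lower = {-3/4, -2/3}, C = -1/5. Verdict: terminating at k = 12: the factor (-12)_k kills every later term; summing the 13 survivors is exact. Its exact value is -179257895000788140654771959/21466789939275366400000.

Key observation: t_0 being -1/5, the lower running product (C = -1/5) is a rising factorial.
Step ratio: r(k) = (7/4) * (k-12) (k-5/2) / [(k-3/4) (k-2/3) (k+1)] - poly over poly, x = (7/4) from leading terms; C = -1/5 at k = 0.


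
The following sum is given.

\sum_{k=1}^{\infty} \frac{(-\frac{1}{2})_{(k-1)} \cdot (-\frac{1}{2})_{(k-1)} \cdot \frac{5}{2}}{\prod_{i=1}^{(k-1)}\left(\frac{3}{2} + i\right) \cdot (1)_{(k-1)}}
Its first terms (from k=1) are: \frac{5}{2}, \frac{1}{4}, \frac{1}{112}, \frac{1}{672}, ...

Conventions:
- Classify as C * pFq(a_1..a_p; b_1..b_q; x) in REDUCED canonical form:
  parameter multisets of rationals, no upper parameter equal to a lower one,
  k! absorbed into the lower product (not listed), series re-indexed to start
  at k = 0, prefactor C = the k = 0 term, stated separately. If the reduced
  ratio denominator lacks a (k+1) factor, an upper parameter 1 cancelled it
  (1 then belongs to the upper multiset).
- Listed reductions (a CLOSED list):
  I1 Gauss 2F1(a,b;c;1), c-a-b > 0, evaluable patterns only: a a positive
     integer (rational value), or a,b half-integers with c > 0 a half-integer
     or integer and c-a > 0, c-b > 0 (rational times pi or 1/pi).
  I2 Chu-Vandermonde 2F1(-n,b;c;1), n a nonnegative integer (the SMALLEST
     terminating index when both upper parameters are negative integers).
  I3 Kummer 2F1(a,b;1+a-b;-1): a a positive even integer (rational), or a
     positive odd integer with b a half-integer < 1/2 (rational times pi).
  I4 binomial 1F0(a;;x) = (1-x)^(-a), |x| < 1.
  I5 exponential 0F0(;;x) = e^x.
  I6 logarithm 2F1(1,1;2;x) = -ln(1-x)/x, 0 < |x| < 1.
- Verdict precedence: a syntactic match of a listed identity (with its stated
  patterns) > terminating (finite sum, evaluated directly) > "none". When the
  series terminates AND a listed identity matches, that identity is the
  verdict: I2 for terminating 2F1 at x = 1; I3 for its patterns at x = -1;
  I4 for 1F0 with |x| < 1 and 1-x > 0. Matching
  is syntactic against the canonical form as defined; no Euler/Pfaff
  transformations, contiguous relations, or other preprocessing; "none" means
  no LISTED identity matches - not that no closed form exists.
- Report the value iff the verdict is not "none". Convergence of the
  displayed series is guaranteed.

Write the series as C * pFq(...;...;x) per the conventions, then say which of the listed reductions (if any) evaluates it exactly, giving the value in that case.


Classification (C = \frac{5}{2}): 2F1 with upper {-\frac{1}{2}, -\frac{1}{2}}, lower {\frac{5}{2}}, argument x = 1. Verdict: the half-integer Gauss pattern (I1) fires (x = 1; upper {-\frac{1}{2}, -\frac{1}{2}} half-integers, c = \frac{5}{2} in the evaluable pattern). Value: \frac{225}{256} \cdot \pi.

Structural cue: t_0 = \frac{5}{2} here, and the lower running product (prefactor 5/2) is a rising factorial.
Step ratio: r(k) = 1 * (k-\frac{1}{2}) (k-\frac{1}{2}) / [(k+\frac{5}{2}) (k+1)] ; factor over Q: parameters, x = 1, and C = \frac{5}{2}.


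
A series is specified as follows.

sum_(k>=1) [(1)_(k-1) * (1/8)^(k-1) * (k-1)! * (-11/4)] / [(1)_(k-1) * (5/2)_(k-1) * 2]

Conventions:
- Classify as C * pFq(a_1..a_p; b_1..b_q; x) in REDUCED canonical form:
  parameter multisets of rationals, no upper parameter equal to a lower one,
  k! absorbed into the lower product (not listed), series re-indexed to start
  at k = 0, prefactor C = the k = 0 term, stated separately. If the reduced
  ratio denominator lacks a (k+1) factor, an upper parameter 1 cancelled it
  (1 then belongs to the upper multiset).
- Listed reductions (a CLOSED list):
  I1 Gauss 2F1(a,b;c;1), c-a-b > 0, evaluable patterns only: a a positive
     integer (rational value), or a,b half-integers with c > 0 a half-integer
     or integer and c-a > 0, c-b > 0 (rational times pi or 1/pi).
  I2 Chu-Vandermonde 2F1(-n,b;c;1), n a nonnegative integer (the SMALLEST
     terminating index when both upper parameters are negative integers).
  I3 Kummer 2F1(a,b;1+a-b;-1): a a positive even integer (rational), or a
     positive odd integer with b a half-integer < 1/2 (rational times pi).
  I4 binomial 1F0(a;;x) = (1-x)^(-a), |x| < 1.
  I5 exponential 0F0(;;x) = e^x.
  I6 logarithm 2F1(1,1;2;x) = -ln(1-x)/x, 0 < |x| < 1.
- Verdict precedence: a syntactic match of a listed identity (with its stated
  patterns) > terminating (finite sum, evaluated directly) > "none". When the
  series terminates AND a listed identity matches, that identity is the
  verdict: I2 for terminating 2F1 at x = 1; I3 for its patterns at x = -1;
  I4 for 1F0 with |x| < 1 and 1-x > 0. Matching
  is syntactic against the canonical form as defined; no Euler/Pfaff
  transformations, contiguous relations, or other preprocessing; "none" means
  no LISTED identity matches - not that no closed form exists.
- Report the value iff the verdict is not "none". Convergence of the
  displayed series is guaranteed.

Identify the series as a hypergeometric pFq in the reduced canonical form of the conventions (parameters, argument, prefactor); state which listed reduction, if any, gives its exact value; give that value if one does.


Classification (C = -11/8): 2F1 with upper {1, 1}, lower {5/2}, argument x = 1/8. Verdict: none - at argument 1/8 the multisets {1, 1} ; {5/2} match no listed identity.

Key observation: from the first term -11/8: (1)_k (prefactor -11/8) is k! itself.
Term ratio: r(k) = (1/8) * (k+1) (k+1) / [(k+5/2) (k+1)] - poly over poly, x = (1/8) from leading terms; C = -11/8 at k = 0.


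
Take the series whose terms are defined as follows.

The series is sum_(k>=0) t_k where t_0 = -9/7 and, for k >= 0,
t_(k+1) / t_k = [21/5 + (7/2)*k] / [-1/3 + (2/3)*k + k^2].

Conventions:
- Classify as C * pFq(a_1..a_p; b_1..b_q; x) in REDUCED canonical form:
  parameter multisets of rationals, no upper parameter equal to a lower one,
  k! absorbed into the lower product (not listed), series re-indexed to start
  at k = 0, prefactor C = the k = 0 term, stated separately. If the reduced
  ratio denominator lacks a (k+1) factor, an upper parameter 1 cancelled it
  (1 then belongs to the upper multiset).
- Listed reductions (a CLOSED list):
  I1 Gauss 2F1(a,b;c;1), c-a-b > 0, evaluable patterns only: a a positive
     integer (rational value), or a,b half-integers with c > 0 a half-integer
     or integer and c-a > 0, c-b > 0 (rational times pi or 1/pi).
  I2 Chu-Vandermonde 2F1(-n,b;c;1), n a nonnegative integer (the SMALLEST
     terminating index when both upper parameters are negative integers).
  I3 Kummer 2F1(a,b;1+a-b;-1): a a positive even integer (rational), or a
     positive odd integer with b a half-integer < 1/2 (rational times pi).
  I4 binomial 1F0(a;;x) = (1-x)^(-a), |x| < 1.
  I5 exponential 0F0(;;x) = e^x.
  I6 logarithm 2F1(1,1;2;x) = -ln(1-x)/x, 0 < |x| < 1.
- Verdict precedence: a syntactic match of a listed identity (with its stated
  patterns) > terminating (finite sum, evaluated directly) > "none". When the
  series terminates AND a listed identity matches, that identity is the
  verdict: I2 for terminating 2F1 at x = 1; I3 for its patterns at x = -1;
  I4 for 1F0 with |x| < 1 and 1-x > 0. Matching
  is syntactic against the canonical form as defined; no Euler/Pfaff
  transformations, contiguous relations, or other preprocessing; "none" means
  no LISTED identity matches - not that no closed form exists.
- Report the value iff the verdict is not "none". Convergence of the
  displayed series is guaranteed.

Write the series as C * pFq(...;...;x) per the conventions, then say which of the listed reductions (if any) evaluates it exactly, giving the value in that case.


Classification (C = -9/7): 1F1 with upper {6/5}, lower {-1/3}, argument x = 7/2. Verdict: none. No listed pattern accepts 1F1(6/5; -1/3; 7/2).

Key observation: t_0 being -9/7, roots of the ratio polynomials (prefactor -9/7) are the negated parameters.
Step ratio: r(k) = (7/2) * (k+6/5) / [(k-1/3) (k+1)] - poly over poly, x = (7/2) from leading terms; C = -9/7 at k = 0.


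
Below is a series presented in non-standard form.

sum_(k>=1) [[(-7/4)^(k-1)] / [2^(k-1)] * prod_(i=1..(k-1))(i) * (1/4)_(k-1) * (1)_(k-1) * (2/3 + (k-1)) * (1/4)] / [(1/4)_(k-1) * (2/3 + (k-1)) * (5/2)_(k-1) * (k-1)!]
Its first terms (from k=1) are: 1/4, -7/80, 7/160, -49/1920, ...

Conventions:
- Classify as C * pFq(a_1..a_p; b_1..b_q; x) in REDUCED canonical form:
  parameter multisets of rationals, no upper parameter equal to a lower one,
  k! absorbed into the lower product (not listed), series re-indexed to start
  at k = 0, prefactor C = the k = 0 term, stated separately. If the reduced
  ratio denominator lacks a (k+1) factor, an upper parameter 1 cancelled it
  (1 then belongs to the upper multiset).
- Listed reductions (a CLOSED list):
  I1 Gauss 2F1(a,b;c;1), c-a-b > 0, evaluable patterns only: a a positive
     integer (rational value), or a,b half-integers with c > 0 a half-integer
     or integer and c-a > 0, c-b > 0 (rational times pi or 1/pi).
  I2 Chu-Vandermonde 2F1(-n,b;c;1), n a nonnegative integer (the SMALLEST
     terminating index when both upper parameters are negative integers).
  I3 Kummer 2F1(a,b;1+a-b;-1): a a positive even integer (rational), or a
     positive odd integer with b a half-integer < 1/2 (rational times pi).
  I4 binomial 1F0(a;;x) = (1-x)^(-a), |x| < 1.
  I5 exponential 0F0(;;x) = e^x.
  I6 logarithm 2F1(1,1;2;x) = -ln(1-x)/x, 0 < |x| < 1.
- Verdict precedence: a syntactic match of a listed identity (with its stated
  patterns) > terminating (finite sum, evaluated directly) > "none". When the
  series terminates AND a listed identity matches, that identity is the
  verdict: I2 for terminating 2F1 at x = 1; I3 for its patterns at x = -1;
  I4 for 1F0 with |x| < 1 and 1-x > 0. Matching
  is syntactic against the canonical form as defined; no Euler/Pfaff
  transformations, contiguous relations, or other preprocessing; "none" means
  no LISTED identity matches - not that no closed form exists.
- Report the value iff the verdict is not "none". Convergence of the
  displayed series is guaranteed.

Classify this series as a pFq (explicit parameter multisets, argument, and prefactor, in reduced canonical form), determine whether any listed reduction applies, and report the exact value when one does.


This is 1/4 * 2F1(1, 1; 5/2; -7/8) in reduced canonical form. Verdict: none (x = -7/8): each listed identity misses the multisets {1, 1} ; {5/2}.

Structural cue: t_0 = 1/4 here, and the running product (C = 1/4, x = -7/8) telescopes to a rising factorial.
Step ratio: r(k) = (-7/8) * (k+1) (k+1) / [(k+5/2) (k+1)] - rational in k, leading ratio (-7/8); with t_0 = 1/4, classification follows.


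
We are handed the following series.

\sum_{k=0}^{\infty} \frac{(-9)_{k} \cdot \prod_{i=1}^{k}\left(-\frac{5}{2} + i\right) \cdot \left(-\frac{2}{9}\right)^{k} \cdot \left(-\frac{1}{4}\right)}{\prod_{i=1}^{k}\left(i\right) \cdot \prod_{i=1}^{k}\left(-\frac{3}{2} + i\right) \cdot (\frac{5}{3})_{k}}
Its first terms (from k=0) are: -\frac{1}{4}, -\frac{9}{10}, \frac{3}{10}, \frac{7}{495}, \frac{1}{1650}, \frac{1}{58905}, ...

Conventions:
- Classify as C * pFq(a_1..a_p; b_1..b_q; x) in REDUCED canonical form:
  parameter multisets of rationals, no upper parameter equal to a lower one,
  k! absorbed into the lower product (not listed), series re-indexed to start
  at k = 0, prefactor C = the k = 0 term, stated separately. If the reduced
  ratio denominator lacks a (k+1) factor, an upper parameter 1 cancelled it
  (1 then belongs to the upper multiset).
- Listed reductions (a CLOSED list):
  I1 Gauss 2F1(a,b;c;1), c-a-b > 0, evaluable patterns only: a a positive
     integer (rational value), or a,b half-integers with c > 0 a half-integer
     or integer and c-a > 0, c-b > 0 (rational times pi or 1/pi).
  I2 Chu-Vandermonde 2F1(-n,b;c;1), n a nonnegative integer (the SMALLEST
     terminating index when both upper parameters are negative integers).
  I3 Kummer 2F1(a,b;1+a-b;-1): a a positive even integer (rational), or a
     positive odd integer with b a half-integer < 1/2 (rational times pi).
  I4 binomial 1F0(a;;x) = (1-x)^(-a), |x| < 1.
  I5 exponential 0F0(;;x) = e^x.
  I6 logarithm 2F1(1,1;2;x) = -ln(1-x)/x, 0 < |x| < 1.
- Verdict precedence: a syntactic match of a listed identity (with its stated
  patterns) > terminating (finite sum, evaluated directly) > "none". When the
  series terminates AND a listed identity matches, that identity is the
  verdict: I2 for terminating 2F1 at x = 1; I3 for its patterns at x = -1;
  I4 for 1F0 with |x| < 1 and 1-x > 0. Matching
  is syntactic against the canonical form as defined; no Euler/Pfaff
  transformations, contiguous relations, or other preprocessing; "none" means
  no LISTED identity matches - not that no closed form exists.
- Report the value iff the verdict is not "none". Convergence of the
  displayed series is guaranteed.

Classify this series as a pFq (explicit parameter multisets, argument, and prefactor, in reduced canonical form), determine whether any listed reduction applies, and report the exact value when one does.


The series (x = -\frac{2}{9}) is 2F2: upper {-9, -\frac{3}{2}}, lower {-\frac{1}{2}, \frac{5}{3}}, prefactor -\frac{1}{4}. Verdict: terminating - no listed pattern fits, but -9 in the upper list cuts the series at k = 9; direct evaluation. Sum: -\frac{1905973873318069}{2281960523056500}.

First insight: x = -\frac{2}{9} and the lower running product (C = -1/4) is a rising factorial.
Ratio: r(k) = -\frac{2}{9} * (k-9) (k-\frac{3}{2}) / [(k-\frac{1}{2}) (k+\frac{5}{3}) (k+1)] - rational; roots negated = parameters, x = -\frac{2}{9}, C = -\frac{1}{4}.


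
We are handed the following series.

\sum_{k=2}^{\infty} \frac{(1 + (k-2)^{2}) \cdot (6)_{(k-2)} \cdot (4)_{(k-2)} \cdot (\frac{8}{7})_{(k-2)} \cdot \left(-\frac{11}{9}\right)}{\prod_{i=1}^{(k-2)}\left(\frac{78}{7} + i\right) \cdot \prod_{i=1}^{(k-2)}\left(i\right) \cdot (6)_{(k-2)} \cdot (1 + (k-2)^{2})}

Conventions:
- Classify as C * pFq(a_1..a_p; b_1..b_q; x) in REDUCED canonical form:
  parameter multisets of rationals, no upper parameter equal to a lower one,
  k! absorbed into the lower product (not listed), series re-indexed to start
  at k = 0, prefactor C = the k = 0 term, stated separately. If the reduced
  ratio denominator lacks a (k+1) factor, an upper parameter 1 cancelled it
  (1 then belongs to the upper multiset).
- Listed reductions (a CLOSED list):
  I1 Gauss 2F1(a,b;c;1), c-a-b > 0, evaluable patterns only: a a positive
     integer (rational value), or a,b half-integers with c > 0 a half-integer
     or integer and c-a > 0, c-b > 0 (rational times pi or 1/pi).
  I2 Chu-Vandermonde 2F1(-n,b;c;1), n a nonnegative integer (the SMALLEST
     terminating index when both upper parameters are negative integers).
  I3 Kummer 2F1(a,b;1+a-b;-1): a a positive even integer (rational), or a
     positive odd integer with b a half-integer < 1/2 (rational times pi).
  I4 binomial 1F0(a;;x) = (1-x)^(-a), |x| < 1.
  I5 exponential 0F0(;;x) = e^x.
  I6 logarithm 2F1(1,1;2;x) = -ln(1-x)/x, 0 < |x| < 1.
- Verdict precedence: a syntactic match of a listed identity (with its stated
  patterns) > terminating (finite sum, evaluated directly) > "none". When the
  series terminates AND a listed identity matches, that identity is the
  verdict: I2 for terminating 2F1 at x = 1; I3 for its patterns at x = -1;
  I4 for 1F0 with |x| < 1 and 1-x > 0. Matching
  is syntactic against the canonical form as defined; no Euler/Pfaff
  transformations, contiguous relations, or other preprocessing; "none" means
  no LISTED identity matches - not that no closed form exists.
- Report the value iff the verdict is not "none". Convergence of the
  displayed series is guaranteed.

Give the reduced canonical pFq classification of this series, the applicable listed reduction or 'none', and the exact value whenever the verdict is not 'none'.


Key observation: from the first term -\frac{11}{9}: the factor k^2 + 1 cancels (top and bottom), leaving prefactor -11/9.
Adjacent-term ratio: r(k) = 1 * (k+\frac{8}{7}) (k+4) / [(k+\frac{85}{7}) (k+1)] - poly over poly, x = 1 from leading terms; C = -\frac{11}{9} at k = 0.

With C = -\frac{11}{9}: the canonical form is 2F1(\frac{8}{7}, 4; \frac{85}{7}; 1). Verdict: Gauss (I1, integer-parameter pattern) applies (x = 1: the Gamma ratio telescopes since c-a-b = 7 > 0 and a = 4 in Z>0). Sum: -\frac{1543256}{756315}.


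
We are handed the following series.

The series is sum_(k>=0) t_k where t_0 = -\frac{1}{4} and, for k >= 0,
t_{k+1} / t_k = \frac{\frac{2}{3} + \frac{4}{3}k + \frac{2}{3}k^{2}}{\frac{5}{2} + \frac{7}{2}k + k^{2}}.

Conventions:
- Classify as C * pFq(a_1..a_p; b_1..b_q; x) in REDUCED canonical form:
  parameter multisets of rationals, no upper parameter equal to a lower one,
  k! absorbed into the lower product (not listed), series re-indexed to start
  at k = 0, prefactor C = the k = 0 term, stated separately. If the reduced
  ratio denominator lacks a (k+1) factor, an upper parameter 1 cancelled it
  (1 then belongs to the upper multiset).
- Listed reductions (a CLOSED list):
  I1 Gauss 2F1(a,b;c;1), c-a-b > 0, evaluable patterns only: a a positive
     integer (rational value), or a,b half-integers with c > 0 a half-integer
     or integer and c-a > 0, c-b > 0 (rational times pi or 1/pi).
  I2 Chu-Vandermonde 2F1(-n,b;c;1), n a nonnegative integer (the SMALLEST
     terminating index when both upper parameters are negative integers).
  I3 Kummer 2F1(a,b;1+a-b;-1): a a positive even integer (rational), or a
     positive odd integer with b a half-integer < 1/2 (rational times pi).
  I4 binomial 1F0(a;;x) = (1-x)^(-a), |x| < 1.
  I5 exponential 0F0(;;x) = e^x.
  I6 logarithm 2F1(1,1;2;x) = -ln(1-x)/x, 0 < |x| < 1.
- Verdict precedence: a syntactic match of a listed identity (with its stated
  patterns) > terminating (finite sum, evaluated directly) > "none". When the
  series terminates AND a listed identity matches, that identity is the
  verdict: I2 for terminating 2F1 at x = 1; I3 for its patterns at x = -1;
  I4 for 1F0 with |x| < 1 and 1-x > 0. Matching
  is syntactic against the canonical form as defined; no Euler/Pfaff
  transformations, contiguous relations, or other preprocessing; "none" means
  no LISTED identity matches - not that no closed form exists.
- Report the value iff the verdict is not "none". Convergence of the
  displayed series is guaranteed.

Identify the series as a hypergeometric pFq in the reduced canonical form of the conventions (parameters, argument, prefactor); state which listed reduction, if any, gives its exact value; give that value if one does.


With C = -\frac{1}{4}: the canonical form is 2F1(1, 1; \frac{5}{2}; \frac{2}{3}). Verdict: none here - no I1-I6 shape fits x = \frac{2}{3} with lower {\frac{5}{2}}.

First insight: x = \frac{2}{3} and factor the ratio over Q (prefactor -1/4): negated roots = parameters.
Term ratio: r(k) = \frac{2}{3} * (k+1) (k+1) / [(k+\frac{5}{2}) (k+1)] - rational in k. x = \frac{2}{3}; t_0 = -\frac{1}{4}; negate the roots.


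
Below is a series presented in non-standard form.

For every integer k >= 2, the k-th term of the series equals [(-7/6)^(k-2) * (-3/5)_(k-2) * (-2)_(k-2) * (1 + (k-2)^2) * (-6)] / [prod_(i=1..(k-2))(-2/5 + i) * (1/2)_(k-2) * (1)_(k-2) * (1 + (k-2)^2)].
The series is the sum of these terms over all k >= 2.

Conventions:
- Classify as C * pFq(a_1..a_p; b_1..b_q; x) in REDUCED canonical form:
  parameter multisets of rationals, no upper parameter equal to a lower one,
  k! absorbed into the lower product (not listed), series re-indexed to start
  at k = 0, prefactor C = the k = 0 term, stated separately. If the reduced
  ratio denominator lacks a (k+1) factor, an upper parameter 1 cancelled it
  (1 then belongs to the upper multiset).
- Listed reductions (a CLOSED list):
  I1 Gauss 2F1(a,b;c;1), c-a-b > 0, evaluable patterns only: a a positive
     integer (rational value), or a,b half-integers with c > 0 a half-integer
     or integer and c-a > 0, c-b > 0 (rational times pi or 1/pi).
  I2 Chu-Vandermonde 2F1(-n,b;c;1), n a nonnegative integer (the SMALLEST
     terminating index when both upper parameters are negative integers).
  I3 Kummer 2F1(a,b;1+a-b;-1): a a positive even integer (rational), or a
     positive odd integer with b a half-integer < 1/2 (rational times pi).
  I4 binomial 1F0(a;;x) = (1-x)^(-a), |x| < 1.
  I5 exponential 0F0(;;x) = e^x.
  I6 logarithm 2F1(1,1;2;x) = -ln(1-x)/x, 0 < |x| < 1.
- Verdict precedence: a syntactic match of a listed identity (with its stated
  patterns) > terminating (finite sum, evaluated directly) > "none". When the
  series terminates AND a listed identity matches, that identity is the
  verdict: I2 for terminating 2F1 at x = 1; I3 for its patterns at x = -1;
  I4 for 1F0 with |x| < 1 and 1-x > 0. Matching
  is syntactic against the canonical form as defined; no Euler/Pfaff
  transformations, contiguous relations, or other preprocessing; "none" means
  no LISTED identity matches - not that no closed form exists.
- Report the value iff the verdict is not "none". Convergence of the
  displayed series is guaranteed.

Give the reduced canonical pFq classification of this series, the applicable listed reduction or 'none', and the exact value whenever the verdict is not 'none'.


x = -7/6 here; the reduced form reads 2F2, upper {-2, -3/5}, lower {1/2, 3/5}, C = -6. Verdict: terminating - upper parameter -2 makes this a finite sum (last index 2), evaluated exactly. Sum: 445/18.

The tell: with t_0 = -6, the lower running product (C = -6) is a rising factorial.
Ratio: r(k) = (-7/6) * (k-2) (k-3/5) / [(k+1/2) (k+3/5) (k+1)] ; factor over Q: parameters, x = (-7/6), and C = -6.


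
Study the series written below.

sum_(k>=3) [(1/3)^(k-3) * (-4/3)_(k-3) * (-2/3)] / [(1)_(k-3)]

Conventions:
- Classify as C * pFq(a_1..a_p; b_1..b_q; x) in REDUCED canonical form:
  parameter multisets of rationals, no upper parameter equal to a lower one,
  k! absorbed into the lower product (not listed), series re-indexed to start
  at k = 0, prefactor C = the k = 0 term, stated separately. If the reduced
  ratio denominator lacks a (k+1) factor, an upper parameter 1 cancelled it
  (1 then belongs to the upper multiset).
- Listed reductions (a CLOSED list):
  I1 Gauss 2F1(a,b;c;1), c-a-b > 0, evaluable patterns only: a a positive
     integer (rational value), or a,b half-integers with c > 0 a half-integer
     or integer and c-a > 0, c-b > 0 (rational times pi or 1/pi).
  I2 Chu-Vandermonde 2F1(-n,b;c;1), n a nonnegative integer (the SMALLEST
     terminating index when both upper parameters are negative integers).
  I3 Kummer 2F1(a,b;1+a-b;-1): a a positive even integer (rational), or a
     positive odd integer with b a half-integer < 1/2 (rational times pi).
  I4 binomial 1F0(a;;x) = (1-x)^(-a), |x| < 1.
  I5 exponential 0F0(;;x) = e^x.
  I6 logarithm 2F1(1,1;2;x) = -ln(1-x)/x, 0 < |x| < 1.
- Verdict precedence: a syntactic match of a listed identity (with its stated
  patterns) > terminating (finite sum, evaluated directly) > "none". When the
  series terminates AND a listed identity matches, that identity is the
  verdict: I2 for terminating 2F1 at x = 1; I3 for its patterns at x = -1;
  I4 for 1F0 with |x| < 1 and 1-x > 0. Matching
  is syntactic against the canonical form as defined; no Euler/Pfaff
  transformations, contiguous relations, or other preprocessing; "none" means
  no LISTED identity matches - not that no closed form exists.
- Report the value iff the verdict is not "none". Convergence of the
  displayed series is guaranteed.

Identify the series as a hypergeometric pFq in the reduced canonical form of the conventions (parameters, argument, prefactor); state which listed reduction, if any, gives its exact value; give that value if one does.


At argument 1/3: a 1F0 with upper {-4/3}, lower {-}, scaled by C = -2/3. Verdict: binomial (I4) fires (the 1F0 binomial series: exponent 4/3, x = 1/3). Sum: (-2/3) * (2/3)^(4/3).

First insight: x = (1/3) and (1)_k (prefactor -2/3) is k! itself.
Adjacent-term ratio: r(k) = (1/3) * (k-4/3) / [(k+1)] - poly over poly, x = (1/3) from leading terms; C = -2/3 at k = 0.


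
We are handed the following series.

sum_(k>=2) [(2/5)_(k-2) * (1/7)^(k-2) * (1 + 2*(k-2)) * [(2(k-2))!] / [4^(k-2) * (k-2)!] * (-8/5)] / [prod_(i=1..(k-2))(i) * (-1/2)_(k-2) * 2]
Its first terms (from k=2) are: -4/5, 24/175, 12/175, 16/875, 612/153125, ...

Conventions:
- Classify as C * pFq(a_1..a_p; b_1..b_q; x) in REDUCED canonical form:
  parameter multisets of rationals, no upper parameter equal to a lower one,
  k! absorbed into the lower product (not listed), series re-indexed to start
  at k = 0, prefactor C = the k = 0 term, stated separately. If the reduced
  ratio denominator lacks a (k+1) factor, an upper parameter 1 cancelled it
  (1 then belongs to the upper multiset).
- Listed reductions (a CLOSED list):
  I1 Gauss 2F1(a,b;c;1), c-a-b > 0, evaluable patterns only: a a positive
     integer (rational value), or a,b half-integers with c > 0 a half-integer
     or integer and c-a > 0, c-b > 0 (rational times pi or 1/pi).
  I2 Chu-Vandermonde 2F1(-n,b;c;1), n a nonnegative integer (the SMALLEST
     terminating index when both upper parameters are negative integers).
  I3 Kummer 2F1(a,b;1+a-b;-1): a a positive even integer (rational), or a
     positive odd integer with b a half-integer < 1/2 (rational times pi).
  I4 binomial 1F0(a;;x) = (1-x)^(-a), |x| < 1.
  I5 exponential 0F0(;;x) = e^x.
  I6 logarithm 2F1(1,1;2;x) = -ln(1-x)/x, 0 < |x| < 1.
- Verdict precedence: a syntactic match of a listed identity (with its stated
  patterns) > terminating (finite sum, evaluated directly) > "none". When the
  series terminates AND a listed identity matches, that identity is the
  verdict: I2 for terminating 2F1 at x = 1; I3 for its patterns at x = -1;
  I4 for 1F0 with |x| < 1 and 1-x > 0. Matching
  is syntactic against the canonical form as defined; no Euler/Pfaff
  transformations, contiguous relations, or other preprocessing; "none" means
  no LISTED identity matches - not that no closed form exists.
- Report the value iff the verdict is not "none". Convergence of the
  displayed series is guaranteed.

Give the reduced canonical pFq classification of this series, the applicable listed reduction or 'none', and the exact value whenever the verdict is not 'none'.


Prefactor -4/5, argument 1/7: 2F1 with upper {2/5, 3/2} over lower {-1/2}. Verdict: none (x = 1/7): each listed identity misses the multisets {2/5, 3/2} ; {-1/2}.

Key step: t_0 being -4/5, the product of the first k integers (C = -4/5, x = 1/7) is k!.
Ratio: r(k) = (1/7) * (k+2/5) (k+3/2) / [(k-1/2) (k+1)] - poly over poly, x = (1/7) from leading terms; C = -4/5 at k = 0.


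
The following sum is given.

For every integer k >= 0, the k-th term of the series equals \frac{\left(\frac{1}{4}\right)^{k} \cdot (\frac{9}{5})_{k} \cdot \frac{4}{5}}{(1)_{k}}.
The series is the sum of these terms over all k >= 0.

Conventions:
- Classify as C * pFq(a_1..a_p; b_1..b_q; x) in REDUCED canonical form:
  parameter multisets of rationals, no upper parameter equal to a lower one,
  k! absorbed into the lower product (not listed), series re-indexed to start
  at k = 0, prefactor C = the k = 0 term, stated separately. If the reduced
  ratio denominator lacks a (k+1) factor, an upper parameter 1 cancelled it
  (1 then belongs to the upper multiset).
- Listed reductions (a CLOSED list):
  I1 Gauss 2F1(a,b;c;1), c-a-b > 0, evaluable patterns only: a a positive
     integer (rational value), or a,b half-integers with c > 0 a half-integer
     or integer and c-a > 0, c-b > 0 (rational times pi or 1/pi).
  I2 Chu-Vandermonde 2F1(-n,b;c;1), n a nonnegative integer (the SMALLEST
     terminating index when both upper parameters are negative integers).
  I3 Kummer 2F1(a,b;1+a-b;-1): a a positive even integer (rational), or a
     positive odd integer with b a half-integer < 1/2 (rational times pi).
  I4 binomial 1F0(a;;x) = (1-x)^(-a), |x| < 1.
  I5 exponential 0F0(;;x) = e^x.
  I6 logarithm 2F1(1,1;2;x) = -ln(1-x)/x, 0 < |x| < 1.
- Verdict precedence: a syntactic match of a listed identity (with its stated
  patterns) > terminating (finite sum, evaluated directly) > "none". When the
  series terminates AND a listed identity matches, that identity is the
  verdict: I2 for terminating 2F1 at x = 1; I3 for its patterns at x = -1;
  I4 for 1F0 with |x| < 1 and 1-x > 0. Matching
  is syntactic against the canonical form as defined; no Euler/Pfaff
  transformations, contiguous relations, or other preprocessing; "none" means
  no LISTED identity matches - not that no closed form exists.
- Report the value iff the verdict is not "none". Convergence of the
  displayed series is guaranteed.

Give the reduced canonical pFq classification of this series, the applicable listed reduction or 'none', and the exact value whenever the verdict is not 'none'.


Canonical form: C = \frac{4}{5} times 1F0 with upper {\frac{9}{5}}, lower {-}, x = \frac{1}{4}. Verdict: the I4 binomial reduction fires (the 1F0 binomial series: exponent -9/5, x = \frac{1}{4}). Exact value: \frac{4}{5} \cdot \left(\frac{3}{4}\right)^{-\frac{9}{5}}.

Key observation: from the first term \frac{4}{5}: (1)_k (C = 4/5) is k! itself.
Adjacent-term ratio: r(k) = \frac{1}{4} * (k+\frac{9}{5}) / [(k+1)] - rational in k, leading ratio \frac{1}{4}; with t_0 = \frac{4}{5}, classification follows.


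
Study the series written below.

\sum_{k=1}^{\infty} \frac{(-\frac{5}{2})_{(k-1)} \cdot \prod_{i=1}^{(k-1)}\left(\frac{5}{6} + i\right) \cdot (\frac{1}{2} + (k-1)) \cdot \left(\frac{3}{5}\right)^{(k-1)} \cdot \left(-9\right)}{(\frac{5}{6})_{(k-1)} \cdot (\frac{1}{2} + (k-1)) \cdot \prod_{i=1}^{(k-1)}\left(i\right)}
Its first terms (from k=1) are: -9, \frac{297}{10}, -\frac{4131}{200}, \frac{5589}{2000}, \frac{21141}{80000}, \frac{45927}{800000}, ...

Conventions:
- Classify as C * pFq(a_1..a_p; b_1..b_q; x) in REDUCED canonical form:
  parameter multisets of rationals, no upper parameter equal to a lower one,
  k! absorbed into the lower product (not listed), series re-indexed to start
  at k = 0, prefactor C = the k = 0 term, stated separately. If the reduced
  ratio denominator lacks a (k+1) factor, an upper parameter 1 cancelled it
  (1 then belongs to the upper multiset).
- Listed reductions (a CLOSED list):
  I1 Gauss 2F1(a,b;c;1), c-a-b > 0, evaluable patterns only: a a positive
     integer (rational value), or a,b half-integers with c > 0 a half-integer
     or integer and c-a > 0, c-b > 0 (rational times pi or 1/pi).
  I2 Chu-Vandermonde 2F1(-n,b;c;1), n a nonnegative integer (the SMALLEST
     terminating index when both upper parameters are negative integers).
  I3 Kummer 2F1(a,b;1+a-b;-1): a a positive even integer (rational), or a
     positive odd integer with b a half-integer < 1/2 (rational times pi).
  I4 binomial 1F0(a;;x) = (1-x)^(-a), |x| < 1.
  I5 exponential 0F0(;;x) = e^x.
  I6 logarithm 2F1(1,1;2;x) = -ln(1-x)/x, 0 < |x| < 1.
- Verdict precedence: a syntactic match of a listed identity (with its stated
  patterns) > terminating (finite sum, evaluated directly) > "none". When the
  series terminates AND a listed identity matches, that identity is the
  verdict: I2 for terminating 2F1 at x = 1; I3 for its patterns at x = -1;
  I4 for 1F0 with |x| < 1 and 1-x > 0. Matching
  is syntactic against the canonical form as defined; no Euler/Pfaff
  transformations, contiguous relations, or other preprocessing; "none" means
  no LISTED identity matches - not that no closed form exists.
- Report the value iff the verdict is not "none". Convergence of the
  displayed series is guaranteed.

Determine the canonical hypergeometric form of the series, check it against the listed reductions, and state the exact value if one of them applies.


Classification (C = -9): 2F1 with upper {-\frac{5}{2}, \frac{11}{6}}, lower {\frac{5}{6}}, argument x = \frac{3}{5}. Verdict: none here - no I1-I6 shape fits x = \frac{3}{5} with lower {\frac{5}{6}}.

Key observation: x = \frac{3}{5} and the running product (C = -9, x = 3/5) telescopes to a rising factorial.
Step ratio: r(k) = \frac{3}{5} * (k-\frac{5}{2}) (k+\frac{11}{6}) / [(k+\frac{5}{6}) (k+1)] - poly over poly, x = \frac{3}{5} from leading terms; C = -9 at k = 0.
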